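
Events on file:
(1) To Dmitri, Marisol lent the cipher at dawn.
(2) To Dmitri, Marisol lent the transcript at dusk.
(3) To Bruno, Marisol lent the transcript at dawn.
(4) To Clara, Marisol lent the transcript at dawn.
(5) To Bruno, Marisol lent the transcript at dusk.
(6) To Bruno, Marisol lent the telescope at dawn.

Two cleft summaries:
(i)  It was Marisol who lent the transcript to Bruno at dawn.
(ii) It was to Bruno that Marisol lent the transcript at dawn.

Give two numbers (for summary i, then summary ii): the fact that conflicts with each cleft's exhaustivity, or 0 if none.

Summary (i) focuses "Marisol" (the agent); background thing = the transcript, recipient = Bruno, setting = at dawn. No fact matches that background with a different agent, so 0.
Summary (ii) focuses "Bruno" (the recipient); background agent = Marisol, thing = the transcript, setting = at dawn. Fact (4) matches that background with recipient = Clara — refutes (ii).

0, 4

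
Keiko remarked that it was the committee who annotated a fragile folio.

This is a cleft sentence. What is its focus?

In an it-cleft "It was X that/who ...", the clefted constituent X is the focus; the that/who-clause expresses the presupposed open proposition.
Here the focus is "the committee". The backgrounded (presupposed) material includes "a fragile folio".

the committee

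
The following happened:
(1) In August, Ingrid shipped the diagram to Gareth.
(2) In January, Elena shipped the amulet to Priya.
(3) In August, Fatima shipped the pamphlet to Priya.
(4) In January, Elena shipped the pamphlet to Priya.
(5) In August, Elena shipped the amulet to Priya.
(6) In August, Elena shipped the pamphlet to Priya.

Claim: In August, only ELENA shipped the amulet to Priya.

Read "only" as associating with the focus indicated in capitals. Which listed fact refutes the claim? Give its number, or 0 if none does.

0

The capitals mark "Elena" as focus. So "only" rules out other agents, with the rest (the amulet as thing and Priya as recipient and in August as setting) as background.
Every other fact changes something in the background, not just the agent. Nothing refutes the claim.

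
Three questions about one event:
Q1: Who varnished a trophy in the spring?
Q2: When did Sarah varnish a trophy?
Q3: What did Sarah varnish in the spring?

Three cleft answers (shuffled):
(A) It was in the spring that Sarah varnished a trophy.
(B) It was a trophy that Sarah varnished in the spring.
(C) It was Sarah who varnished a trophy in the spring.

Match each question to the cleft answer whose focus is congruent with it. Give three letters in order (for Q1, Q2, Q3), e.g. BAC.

CAB

Q1 asks about the subject (agent); cleft (C) focuses "Sarah", which is the subject (agent) — so Q1 → C.
Q2 asks about the time; cleft (A) focuses "in the spring", which is the time — so Q2 → A.
Q3 asks about the direct object; cleft (B) focuses "a trophy", which is the direct object — so Q3 → B.
Mapping: Q1→C, Q2→A, Q3→B.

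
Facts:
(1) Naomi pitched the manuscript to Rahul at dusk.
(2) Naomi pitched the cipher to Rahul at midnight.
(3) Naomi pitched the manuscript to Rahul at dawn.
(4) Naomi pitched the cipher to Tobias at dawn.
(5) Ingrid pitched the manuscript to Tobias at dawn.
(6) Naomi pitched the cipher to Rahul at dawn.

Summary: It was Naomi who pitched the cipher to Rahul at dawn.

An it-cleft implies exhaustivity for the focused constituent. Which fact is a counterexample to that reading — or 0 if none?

0

Focus of the cleft: "Naomi" (the agent). Presupposed background: same thing, recipient, setting (the cipher / Rahul / at dawn).
Exhaustivity: Naomi is the only agent satisfying that background.
No listed fact matches the background with a different agent. Exhaustivity holds.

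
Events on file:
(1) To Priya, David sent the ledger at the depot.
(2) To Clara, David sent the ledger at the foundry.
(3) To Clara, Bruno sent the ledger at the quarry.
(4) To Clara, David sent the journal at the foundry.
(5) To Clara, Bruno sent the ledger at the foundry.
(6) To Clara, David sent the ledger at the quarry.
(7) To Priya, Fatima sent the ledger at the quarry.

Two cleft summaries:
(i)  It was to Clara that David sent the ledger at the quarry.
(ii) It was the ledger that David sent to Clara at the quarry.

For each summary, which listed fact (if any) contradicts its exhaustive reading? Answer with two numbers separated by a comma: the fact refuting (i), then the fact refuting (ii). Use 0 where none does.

Summary (i) focuses "Clara" (the recipient); background agent = David, thing = the ledger, setting = at the quarry. No fact matches that background with a different recipient, so 0.
Summary (ii) focuses "the ledger" (the thing); background agent = David, recipient = Clara, setting = at the quarry. No fact matches that background with a different thing, so 0.

0, 0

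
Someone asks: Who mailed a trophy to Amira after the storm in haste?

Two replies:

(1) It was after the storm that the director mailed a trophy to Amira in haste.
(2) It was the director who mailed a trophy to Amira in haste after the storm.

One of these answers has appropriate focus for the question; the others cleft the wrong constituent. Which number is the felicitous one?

The question word "who" targets the subject (agent).
Option (1) clefts "after the storm" — the time, not what was asked.
Option (2) clefts "the director" — that matches what the question asks about.
So the congruent reply is (2).

2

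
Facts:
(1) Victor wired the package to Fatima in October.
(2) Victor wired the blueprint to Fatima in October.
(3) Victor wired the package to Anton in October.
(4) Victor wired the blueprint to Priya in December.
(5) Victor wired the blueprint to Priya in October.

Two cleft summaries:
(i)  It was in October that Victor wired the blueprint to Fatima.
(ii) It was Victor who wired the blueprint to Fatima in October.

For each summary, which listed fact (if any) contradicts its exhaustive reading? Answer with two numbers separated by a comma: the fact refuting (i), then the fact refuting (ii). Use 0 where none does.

(i): focus "in October". No fact shares same agent, thing, recipient (Victor / the blueprint / Fatima) with a different setting. 0.
(ii): focus "Victor". No fact shares same thing, recipient, setting (the blueprint / Fatima / in October) with a different agent. 0.

0, 0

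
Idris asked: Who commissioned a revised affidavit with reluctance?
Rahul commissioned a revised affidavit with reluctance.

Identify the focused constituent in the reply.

Rahul

The wh-word "who" asks about the subject (agent).
In the answer, "a revised affidavit" and "with reluctance" are given — repeated from the question.
The constituent filling the subject (agent) gap is "Rahul"; that is the focus and would carry nuclear stress.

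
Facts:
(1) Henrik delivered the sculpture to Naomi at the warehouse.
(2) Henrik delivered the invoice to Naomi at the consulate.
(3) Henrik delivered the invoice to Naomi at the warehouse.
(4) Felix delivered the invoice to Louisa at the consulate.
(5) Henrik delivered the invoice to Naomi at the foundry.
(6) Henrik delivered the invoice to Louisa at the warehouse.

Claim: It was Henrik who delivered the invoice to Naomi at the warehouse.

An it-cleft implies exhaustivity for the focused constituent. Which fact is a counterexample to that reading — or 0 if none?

0

The cleft puts "Henrik" in focus and presupposes the open proposition with the invoice as thing and Naomi as recipient and at the warehouse as setting.
Exhaustivity: Henrik is the only agent satisfying that background.
No listed fact matches the background with a different agent. Exhaustivity holds.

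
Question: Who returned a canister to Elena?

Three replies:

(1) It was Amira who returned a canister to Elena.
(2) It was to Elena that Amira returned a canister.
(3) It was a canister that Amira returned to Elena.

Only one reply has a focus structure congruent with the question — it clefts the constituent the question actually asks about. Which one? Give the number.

The question word "who" targets the subject (agent).
Option (1) clefts "Amira" — that matches what the question asks about.
Option (2) clefts "to Elena" — the recipient, not what was asked.
Option (3) clefts "a canister" — the direct object, not what was asked.
So the congruent reply is (1).

1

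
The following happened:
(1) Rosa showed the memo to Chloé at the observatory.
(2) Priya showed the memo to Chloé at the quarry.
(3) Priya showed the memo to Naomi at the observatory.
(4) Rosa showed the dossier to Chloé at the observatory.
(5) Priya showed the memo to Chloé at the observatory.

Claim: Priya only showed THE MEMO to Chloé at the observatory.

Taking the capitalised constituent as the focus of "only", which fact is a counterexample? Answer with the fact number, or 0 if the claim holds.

0

The capitals mark "the memo" as focus. So "only" rules out other things, with the rest (Priya as agent and Chloé as recipient and at the observatory as setting) as background.
Every other fact changes something in the background, not just the thing. Nothing refutes the claim.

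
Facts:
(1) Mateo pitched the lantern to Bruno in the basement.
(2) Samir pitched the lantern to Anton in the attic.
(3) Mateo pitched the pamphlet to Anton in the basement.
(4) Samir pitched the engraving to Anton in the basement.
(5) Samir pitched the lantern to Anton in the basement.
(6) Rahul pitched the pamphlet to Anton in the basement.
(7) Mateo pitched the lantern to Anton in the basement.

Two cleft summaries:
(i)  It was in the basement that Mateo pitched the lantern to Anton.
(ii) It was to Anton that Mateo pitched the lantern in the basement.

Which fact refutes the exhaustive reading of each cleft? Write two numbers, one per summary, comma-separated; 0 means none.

0, 1

Summary (i) focuses "in the basement" (the setting); background same agent, thing, recipient (Mateo / the lantern / Anton). No fact matches that background with a different setting, so 0.
Summary (ii) focuses "Anton" (the recipient); background same agent, thing, setting (Mateo / the lantern / in the basement). Fact (1) matches that background with recipient = Bruno — refutes (ii).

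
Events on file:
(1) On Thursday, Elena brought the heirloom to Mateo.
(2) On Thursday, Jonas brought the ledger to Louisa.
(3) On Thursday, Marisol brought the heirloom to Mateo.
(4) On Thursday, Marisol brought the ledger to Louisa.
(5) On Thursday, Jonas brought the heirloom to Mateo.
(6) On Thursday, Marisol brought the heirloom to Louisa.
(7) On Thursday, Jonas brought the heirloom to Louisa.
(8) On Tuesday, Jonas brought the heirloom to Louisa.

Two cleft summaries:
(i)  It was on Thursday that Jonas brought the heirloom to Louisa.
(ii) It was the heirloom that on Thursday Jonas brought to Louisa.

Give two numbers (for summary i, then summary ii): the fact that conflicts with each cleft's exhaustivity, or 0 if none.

Summary (i) focuses "on Thursday" (the setting); background same agent, thing, recipient (Jonas / the heirloom / Louisa). Fact (8) matches that background with setting = on Tuesday — refutes (i).
Summary (ii) focuses "the heirloom" (the thing); background same agent, recipient, setting (Jonas / Louisa / on Thursday). Fact (2) matches that background with thing = the ledger — refutes (ii).

8, 2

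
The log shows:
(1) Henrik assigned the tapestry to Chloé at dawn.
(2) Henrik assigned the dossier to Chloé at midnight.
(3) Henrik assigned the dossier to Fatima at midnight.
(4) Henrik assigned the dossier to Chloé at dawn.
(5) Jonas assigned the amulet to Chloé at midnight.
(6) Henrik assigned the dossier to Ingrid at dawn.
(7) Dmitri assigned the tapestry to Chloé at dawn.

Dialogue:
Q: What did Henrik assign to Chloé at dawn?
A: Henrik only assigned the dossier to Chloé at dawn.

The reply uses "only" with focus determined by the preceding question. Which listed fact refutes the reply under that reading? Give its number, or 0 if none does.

The question "What did ...?" targets the thing, so in the reply the focus falls on "the dossier".
"Only" then excludes alternative things while the background — Henrik as agent and Chloé as recipient and at dawn as setting — is held fixed.
Fact (1) keeps Henrik as agent and Chloé as recipient and at dawn as setting but has thing = the tapestry; that refutes the reply.
(Fact (6) would refute a reading with focus on the recipient — but that is not what the question asks.)

1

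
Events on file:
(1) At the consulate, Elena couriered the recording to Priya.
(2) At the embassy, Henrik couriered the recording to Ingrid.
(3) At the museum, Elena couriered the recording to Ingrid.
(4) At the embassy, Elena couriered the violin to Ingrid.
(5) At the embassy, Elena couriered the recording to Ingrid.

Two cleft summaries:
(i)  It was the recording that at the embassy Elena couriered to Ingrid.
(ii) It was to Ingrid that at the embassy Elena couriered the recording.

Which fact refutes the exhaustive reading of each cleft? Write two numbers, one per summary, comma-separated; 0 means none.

(i): focus "the recording". Looking for Elena as agent and Ingrid as recipient and at the embassy as setting with some other thing — fact (4) has the violin there. Refuted.
(ii): focus "Ingrid". No fact shares Elena as agent and the recording as thing and at the embassy as setting with a different recipient. 0.

4, 0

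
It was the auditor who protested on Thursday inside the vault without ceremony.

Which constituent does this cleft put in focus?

the auditor

In an it-cleft "It was X that/who ...", the clefted constituent X is the focus; the that/who-clause expresses the presupposed open proposition.
Here the focus is "the auditor". The backgrounded (presupposed) material includes "without ceremony", "inside the vault" and "on Thursday".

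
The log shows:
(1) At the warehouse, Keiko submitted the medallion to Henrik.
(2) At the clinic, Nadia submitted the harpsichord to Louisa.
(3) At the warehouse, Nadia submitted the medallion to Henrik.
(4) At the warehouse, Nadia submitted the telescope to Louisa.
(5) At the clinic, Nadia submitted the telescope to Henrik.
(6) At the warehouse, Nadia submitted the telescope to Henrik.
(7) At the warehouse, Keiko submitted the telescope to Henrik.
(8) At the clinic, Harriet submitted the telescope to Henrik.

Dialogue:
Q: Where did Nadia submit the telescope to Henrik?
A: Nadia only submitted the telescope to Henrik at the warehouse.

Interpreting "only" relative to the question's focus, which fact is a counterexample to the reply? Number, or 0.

Answering "Where did ...?" puts focus on the setting — here, "at the warehouse".
So "only" ranges over settings; the rest (agent = Nadia, thing = the telescope, recipient = Henrik) is presupposed.
Fact (5) shares the background with a different setting (at the clinic) — counterexample.
(Fact (3) would refute a reading with focus on the thing — but that is not what the question asks.)

5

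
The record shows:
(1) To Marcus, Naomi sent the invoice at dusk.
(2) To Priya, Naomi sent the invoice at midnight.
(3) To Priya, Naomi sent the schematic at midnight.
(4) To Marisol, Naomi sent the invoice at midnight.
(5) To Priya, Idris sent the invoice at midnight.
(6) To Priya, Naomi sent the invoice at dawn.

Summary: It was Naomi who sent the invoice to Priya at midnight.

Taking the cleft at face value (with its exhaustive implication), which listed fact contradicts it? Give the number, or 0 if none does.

The cleft puts "Naomi" in focus and presupposes the open proposition with the invoice as thing and Priya as recipient and at midnight as setting.
The exhaustive reading says no other agent fits that background.
Fact (5) shares the background but with agent = Idris; exhaustivity is violated.

5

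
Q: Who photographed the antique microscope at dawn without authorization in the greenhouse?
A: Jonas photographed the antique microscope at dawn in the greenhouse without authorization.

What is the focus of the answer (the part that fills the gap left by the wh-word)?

Jonas

The wh-word "who" asks about the subject (agent).
In the answer, "the antique microscope", "at dawn", "in the greenhouse" and "without authorization" are given — repeated from the question.
The constituent filling the subject (agent) gap is "Jonas"; that is the focus and would carry nuclear stress.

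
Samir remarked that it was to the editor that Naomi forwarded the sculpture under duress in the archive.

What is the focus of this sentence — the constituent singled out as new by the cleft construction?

to the editor

In an it-cleft "It was X that/who ...", the clefted constituent X is the focus; the that/who-clause expresses the presupposed open proposition.
Here the focus is "to the editor". The backgrounded (presupposed) material includes "Naomi", "the sculpture", "in the archive" and "under duress".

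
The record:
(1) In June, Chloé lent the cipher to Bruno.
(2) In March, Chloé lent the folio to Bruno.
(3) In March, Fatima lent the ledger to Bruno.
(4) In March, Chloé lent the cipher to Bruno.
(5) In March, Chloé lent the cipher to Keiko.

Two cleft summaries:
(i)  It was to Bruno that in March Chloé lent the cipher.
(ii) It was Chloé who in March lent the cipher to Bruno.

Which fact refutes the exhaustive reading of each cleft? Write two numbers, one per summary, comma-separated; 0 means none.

(i): focus "Bruno". Looking for agent = Chloé, thing = the cipher, setting = in March with some other recipient — fact (5) has Keiko there. Refuted.
(ii): focus "Chloé". No fact shares thing = the cipher, recipient = Bruno, setting = in March with a different agent. 0.

5, 0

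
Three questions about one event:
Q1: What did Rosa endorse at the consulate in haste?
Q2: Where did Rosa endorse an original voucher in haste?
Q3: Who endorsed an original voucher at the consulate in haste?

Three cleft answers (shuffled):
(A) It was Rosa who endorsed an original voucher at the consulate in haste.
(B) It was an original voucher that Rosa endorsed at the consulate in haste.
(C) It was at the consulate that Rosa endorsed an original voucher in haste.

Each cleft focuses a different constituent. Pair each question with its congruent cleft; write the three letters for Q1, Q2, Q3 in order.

BCA

Q1 asks about the direct object; cleft (B) focuses "an original voucher", which is the direct object — so Q1 → B.
Q2 asks about the location; cleft (C) focuses "at the consulate", which is the location — so Q2 → C.
Q3 asks about the subject (agent); cleft (A) focuses "Rosa", which is the subject (agent) — so Q3 → A.
Mapping: Q1→B, Q2→C, Q3→A.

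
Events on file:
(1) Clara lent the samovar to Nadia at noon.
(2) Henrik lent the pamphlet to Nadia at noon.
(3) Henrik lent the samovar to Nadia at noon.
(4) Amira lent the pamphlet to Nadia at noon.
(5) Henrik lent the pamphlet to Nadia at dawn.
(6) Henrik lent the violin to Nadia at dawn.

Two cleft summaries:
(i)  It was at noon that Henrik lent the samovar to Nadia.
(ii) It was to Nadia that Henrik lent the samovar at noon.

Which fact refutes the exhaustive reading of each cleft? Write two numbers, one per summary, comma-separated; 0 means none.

0, 0

(i): focus "at noon". No fact shares same agent, thing, recipient (Henrik / the samovar / Nadia) with a different setting. 0.
(ii): focus "Nadia". No fact shares same agent, thing, setting (Henrik / the samovar / at noon) with a different recipient. 0.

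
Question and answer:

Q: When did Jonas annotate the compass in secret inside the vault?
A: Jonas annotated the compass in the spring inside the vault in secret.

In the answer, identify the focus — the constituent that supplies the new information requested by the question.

The wh-word "when" asks about the time.
In the answer, "Jonas", "the compass", "in secret" and "inside the vault" are given — repeated from the question.
The constituent filling the time gap is "in the spring"; that is the focus and would carry nuclear stress.

in the spring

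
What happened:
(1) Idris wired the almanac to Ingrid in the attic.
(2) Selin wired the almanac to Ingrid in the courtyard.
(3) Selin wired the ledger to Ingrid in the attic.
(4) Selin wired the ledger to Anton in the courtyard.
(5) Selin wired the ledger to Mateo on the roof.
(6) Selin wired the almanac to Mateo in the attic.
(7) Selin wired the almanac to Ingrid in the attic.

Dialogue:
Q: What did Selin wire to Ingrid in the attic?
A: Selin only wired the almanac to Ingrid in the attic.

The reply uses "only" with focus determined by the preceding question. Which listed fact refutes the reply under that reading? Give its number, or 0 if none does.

Answering "What did ...?" puts focus on the thing — here, "the almanac".
"Only" then excludes alternative things while the background — Selin as agent and Ingrid as recipient and in the attic as setting — is held fixed.
Fact (3) shares the background with a different thing (the ledger) — counterexample.
(Fact (2) would refute a reading with focus on the setting — but that is not what the question asks.)

3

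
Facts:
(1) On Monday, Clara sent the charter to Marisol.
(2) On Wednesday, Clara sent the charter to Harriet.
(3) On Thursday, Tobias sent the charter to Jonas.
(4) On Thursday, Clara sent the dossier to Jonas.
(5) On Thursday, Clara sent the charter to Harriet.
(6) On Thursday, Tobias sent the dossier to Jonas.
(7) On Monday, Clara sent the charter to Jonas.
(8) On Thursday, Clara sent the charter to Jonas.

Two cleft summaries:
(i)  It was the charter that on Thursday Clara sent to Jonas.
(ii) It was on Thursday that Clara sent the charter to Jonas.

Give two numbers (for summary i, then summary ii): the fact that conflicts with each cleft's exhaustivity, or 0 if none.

4, 7

Summary (i) focuses "the charter" (the thing); background Clara as agent and Jonas as recipient and on Thursday as setting. Fact (4) matches that background with thing = the dossier — refutes (i).
Summary (ii) focuses "on Thursday" (the setting); background Clara as agent and the charter as thing and Jonas as recipient. Fact (7) matches that background with setting = on Monday — refutes (ii).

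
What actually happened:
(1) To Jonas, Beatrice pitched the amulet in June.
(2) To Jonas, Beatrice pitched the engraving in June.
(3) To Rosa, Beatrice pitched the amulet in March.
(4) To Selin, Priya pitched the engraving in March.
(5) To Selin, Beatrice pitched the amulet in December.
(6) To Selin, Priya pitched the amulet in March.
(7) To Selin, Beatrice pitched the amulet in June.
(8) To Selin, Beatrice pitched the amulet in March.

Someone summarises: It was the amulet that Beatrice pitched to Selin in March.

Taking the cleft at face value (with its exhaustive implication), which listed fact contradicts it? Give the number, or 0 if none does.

The cleft puts "the amulet" in focus and presupposes the open proposition with same agent, recipient, setting (Beatrice / Selin / in March).
Exhaustivity: the amulet is the only thing satisfying that background.
No listed fact matches the background with a different thing. Exhaustivity holds.

0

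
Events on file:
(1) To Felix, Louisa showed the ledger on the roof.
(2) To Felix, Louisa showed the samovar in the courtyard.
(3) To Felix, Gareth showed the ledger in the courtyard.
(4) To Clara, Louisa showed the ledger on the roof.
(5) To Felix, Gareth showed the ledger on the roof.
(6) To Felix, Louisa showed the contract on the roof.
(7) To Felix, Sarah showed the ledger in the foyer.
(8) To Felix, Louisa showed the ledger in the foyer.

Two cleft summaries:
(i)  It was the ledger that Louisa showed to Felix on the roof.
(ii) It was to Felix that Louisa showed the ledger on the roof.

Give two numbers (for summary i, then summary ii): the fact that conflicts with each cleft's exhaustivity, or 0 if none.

Summary (i) focuses "the ledger" (the thing); background same agent, recipient, setting (Louisa / Felix / on the roof). Fact (6) matches that background with thing = the contract — refutes (i).
Summary (ii) focuses "Felix" (the recipient); background same agent, thing, setting (Louisa / the ledger / on the roof). Fact (4) matches that background with recipient = Clara — refutes (ii).

6, 4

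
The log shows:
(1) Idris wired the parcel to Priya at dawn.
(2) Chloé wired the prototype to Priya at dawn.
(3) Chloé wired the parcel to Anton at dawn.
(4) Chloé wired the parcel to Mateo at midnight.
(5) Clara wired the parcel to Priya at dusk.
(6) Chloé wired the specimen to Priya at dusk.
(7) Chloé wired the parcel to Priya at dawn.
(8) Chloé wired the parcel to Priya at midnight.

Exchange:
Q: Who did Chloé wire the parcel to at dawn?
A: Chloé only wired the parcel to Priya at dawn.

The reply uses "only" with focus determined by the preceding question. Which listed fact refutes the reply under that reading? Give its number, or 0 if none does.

The question "Who did ... to ...?" targets the recipient, so in the reply the focus falls on "Priya".
So "only" ranges over recipients; the rest (agent = Chloé, thing = the parcel, setting = at dawn) is presupposed.
Fact (3) keeps agent = Chloé, thing = the parcel, setting = at dawn but has recipient = Anton; that refutes the reply.
(Fact (2) would refute a reading with focus on the thing — but that is not what the question asks.)

3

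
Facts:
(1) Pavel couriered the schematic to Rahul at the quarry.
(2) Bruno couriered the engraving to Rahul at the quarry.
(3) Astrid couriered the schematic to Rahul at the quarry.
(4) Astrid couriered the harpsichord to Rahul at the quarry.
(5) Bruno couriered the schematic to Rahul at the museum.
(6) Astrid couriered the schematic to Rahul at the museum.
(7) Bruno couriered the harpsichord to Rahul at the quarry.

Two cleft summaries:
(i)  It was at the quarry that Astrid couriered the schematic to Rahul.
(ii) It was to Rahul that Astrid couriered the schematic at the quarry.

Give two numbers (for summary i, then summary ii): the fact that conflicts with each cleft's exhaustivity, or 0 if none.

(i): focus "at the quarry". Looking for agent = Astrid, thing = the schematic, recipient = Rahul with some other setting — fact (6) has at the museum there. Refuted.
(ii): focus "Rahul". No fact shares agent = Astrid, thing = the schematic, setting = at the quarry with a different recipient. 0.

6, 0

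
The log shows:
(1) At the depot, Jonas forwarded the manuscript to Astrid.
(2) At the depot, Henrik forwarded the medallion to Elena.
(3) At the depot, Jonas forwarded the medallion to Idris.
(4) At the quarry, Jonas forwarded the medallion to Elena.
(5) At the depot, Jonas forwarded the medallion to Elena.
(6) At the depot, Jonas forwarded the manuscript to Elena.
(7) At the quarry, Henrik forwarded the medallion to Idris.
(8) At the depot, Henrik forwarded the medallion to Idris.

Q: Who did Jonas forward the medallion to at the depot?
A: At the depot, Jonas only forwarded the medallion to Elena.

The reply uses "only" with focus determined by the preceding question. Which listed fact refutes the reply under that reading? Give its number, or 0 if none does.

3

The question "Who did ... to ...?" targets the recipient, so in the reply the focus falls on "Elena".
So "only" ranges over recipients; the rest (same agent, thing, setting (Jonas / the medallion / at the depot)) is presupposed.
Fact (3) keeps same agent, thing, setting (Jonas / the medallion / at the depot) but has recipient = Idris; that refutes the reply.
(Fact (6) would refute a reading with focus on the thing — but that is not what the question asks.)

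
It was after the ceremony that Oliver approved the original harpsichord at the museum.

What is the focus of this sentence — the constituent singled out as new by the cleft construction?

after the ceremony

In an it-cleft "It was X that/who ...", the clefted constituent X is the focus; the that/who-clause expresses the presupposed open proposition.
Here the focus is "after the ceremony". The backgrounded (presupposed) material includes "Oliver", "the original harpsichord" and "at the museum".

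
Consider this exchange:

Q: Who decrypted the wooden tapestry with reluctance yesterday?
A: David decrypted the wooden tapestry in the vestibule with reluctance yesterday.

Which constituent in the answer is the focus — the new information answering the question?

David

The wh-word "who" asks about the subject (agent).
In the answer, "the wooden tapestry", "yesterday" and "with reluctance" are given — repeated from the question.
"in the vestibule" is also new, but it specifies the location, which is not what the question asks about — so it is not the focus.
The constituent filling the subject (agent) gap is "David"; that is the focus.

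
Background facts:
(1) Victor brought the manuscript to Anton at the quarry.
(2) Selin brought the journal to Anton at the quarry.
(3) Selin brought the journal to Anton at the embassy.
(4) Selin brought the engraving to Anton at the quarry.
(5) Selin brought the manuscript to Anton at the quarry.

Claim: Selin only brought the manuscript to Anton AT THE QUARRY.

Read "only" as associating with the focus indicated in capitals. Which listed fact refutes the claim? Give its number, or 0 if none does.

Focus (in capitals) is "at the quarry" — the setting. "Only" excludes alternative settings while holding fixed Selin as agent and the manuscript as thing and Anton as recipient.
No fact matches Selin as agent and the manuscript as thing and Anton as recipient with a different setting — every other fact differs on at least one backgrounded slot. So no fact refutes it.

0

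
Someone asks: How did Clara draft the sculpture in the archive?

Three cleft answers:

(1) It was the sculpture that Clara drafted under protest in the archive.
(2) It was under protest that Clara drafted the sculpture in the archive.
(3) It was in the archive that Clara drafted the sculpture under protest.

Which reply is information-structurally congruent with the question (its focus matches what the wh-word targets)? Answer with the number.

The question word "how" targets the manner.
Option (1) clefts "the sculpture" — the direct object, not what was asked.
Option (2) clefts "under protest" — that matches what the question asks about.
Option (3) clefts "in the archive" — the location, not what was asked.
So the congruent reply is (2).

2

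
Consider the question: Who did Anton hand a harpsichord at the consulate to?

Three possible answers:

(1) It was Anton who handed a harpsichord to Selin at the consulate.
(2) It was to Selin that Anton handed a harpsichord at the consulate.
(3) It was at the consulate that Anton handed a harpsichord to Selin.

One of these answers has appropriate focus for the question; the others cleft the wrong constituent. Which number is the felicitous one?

The question word "who" targets the recipient.
Option (1) clefts "Anton" — the subject (agent), not what was asked.
Option (2) clefts "to Selin" — that matches what the question asks about.
Option (3) clefts "at the consulate" — the location, not what was asked.
So the congruent reply is (2).

2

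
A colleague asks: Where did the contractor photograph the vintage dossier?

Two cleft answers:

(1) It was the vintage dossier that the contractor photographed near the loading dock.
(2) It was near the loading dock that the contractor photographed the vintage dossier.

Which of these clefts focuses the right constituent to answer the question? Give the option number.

2

The question word "where" targets the location.
Option (1) clefts "the vintage dossier" — the direct object, not what was asked.
Option (2) clefts "near the loading dock" — that matches what the question asks about.
So the congruent reply is (2).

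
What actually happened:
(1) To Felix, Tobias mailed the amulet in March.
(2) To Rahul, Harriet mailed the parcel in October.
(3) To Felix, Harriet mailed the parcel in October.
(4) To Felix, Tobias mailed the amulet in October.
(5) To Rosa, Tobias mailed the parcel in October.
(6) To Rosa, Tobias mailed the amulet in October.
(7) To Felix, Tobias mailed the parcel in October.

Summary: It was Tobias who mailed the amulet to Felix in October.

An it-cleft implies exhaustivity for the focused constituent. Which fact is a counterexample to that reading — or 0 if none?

0

Focus of the cleft: "Tobias" (the agent). Presupposed background: same thing, recipient, setting (the amulet / Felix / in October).
The exhaustive reading says no other agent fits that background.
Every other fact differs from the presupposition on some backgrounded slot, so none challenges the exhaustivity.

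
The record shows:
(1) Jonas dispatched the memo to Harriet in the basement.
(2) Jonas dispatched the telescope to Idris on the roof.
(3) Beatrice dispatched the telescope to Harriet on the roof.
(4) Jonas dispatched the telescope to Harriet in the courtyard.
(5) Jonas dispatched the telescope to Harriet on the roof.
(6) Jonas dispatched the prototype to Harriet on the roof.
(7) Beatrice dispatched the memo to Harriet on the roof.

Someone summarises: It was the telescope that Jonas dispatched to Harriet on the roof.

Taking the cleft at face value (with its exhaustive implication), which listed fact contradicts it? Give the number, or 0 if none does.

6

Focus of the cleft: "the telescope" (the thing). Presupposed background: agent = Jonas, recipient = Harriet, setting = on the roof.
Exhaustivity: the telescope is the only thing satisfying that background.
Fact (6) shares the background but with thing = the prototype; exhaustivity is violated.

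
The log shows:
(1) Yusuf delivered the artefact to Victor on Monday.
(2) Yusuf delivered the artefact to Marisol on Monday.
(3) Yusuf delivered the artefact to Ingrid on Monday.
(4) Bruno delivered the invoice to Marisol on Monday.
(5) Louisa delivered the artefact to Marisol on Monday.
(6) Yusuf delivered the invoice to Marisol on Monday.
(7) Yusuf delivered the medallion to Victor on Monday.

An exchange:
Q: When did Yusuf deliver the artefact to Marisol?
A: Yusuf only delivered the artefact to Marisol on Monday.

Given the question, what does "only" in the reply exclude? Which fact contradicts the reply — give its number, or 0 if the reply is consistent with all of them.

0

Answering "When did ...?" puts focus on the setting — here, "on Monday".
So "only" ranges over settings; the rest (agent = Yusuf, thing = the artefact, recipient = Marisol) is presupposed.
No listed fact shares that background with another setting. Nothing contradicts the reply.
(Fact (1) would refute a reading with focus on the recipient — but that is not what the question asks.)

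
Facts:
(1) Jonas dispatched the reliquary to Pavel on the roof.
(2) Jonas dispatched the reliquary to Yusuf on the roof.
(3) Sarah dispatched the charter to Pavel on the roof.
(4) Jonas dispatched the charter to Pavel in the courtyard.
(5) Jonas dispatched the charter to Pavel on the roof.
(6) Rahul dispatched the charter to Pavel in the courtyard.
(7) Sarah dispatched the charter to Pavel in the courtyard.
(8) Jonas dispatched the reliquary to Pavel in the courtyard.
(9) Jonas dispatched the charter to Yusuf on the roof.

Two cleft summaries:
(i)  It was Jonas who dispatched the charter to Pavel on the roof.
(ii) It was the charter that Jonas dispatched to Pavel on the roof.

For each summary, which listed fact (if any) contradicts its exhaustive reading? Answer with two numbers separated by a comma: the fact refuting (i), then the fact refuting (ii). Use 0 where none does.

Summary (i) focuses "Jonas" (the agent); background same thing, recipient, setting (the charter / Pavel / on the roof). Fact (3) matches that background with agent = Sarah — refutes (i).
Summary (ii) focuses "the charter" (the thing); background same agent, recipient, setting (Jonas / Pavel / on the roof). Fact (1) matches that background with thing = the reliquary — refutes (ii).

3, 1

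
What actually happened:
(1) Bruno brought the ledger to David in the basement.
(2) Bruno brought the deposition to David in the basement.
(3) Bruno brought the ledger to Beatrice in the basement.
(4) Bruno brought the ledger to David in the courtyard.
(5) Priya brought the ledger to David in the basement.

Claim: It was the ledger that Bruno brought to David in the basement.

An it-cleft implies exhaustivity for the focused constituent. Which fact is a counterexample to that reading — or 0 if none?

2

The cleft puts "the ledger" in focus and presupposes the open proposition with same agent, recipient, setting (Bruno / David / in the basement).
Exhaustivity: the ledger is the only thing satisfying that background.
But fact (2) also has same agent, recipient, setting (Bruno / David / in the basement), with thing = the deposition — so the exhaustive reading fails.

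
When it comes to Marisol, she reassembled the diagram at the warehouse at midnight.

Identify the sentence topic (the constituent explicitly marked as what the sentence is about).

The construction explicitly marks "Marisol" as what the sentence is about — the topic.
The remainder of the clause is the comment (what is said about the topic).

Marisol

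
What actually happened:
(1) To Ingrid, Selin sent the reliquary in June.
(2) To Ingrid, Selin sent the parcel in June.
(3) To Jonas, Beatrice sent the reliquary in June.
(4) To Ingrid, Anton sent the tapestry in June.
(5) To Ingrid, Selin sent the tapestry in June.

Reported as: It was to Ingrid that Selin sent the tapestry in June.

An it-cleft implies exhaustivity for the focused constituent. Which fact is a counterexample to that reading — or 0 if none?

Focus of the cleft: "Ingrid" (the recipient). Presupposed background: Selin as agent and the tapestry as thing and in June as setting.
Exhaustivity: Ingrid is the only recipient satisfying that background.
Every other fact differs from the presupposition on some backgrounded slot, so none challenges the exhaustivity.

0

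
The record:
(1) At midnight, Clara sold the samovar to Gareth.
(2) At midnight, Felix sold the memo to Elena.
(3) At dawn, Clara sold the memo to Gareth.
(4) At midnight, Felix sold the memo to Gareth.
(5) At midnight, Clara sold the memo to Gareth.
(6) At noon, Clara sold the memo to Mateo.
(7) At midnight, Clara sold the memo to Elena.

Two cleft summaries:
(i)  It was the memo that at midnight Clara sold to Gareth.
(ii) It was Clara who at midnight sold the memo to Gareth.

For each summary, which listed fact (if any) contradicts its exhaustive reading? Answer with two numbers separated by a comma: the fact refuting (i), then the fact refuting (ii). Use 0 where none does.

Summary (i) focuses "the memo" (the thing); background Clara as agent and Gareth as recipient and at midnight as setting. Fact (1) matches that background with thing = the samovar — refutes (i).
Summary (ii) focuses "Clara" (the agent); background the memo as thing and Gareth as recipient and at midnight as setting. Fact (4) matches that background with agent = Felix — refutes (ii).

1, 4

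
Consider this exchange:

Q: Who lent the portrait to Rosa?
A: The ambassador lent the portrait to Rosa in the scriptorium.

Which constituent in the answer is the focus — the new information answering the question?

The wh-word "who" asks about the subject (agent).
In the answer, "the portrait" and "to Rosa" are given — repeated from the question.
"in the scriptorium" is also new, but it specifies the location, which is not what the question asks about — so it is not the focus.
The constituent filling the subject (agent) gap is "the ambassador"; that is the focus.

the ambassador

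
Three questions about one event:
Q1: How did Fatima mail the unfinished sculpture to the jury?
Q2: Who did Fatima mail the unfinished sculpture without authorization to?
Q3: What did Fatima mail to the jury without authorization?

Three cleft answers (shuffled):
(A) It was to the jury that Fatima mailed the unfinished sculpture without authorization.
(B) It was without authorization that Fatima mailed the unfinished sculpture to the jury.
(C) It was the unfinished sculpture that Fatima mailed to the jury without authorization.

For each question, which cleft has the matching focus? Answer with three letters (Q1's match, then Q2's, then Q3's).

Q1 asks about the manner; cleft (B) focuses "without authorization", which is the manner — so Q1 → B.
Q2 asks about the recipient; cleft (A) focuses "to the jury", which is the recipient — so Q2 → A.
Q3 asks about the direct object; cleft (C) focuses "the unfinished sculpture", which is the direct object — so Q3 → C.
Mapping: Q1→B, Q2→A, Q3→C.

BAC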